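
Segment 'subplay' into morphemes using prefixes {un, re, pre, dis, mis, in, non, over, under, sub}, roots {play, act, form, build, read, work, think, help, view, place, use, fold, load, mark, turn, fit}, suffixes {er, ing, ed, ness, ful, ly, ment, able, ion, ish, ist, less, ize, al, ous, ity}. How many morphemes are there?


Segmenting 'subplay' against the inventory:
  'sub' -> prefix (morpheme 1)
  'play' -> root (morpheme 2)
Total morphemes: 2

2


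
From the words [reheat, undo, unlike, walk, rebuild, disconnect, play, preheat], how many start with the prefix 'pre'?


Checking each word for prefix 'pre':
  'reheat' -> no (count: 0)
  'undo' -> no (count: 0)
  'unlike' -> no (count: 0)
  'walk' -> no (count: 0)
  'rebuild' -> no (count: 0)
  'disconnect' -> no (count: 0)
  'play' -> no (count: 0)
  'preheat' -> YES, starts with 'pre' (count: 1)
Total with prefix 'pre': 1

1


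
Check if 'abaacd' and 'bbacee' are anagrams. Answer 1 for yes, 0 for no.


Sort characters of 'abaacd': 'aaabcd'
Sort characters of 'bbacee': 'abbcee'
Sorted forms differ -> they are NOT anagrams
Result: 0

0


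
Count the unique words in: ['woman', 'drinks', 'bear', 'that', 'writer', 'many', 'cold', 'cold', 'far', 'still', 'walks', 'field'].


Listing all tokens and tracking unique types:
  Token 1: 'woman' -> NEW (unique so far: 1)
  Token 2: 'drinks' -> NEW (unique so far: 2)
  Token 3: 'bear' -> NEW (unique so far: 3)
  Token 4: 'that' -> NEW (unique so far: 4)
  Token 5: 'writer' -> NEW (unique so far: 5)
  Token 6: 'many' -> NEW (unique so far: 6)
  Token 7: 'cold' -> NEW (unique so far: 7)
  Token 8: 'cold' -> duplicate (unique so far: 7)
  Token 9: 'far' -> NEW (unique so far: 8)
  Token 10: 'still' -> NEW (unique so far: 9)
  Token 11: 'walks' -> NEW (unique so far: 10)
  Token 12: 'field' -> NEW (unique so far: 11)
Unique types: ('bear', 'cold', 'drinks', 'far', 'field', 'many', 'still', 'that', 'walks', 'woman', 'writer')
Vocabulary size: 11

11


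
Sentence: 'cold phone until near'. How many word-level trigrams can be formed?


Word trigrams from [4] words:
  Trigram 1: (cold phone until)
  Trigram 2: (phone until near)
Total word trigrams: 4 - 2 = 2

2


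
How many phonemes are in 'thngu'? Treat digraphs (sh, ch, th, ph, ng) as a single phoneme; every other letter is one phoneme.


Parsing 'thngu' greedily, digraphs first:
  'th' -> digraph (1 consonant phoneme) (phonemes so far: 1)
  'ng' -> digraph (1 consonant phoneme) (phonemes so far: 2)
  'u' -> vowel phoneme (phonemes so far: 3)
Total phonemes: 3

3


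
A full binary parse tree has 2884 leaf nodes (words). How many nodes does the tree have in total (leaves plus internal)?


Leaf nodes (terminals): 2884
Internal nodes = n - 1 = 2884 - 1 = 2883
Total = leaves + internal = 2884 + 2883 = 5767

5767


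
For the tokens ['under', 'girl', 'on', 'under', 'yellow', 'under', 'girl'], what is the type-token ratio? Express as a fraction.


Tokens: 7
Unique types: ('girl', 'on', 'under', 'yellow') = 4
TTR = 4/7
Already in lowest terms.

4/7


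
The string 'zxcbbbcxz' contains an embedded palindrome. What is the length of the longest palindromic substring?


Scanning 'zxcbbbcxz' for palindromic substrings.
Substring at positions 0-8: 'zxcbbbcxz'.
Check: reverse('zxcbbbcxz') = 'zxcbbbcxz' -> palindrome confirmed.
No longer palindromic substring exists; longest length = 9

9


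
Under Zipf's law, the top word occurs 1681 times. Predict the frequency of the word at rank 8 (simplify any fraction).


Zipf's law: freq(rank) = f1 / rank
f1 = 1681, rank = 8
freq = 1681 / 8
GCD(1681, 8) = 1
Simplified: 1681/8

1681/8


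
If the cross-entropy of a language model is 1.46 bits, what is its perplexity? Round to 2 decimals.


Perplexity formula: PP = 2^H
H = 1.46
PP = 2^1.46
Decompose: 2^1.46 = 2^1 * 2^0.46
2^1 = 2, 2^0.46 ~ 1.3755418
PP ~ 2 * 1.3755418 = 2.7510836
Rounded to 2 decimals: 2.75

2.75


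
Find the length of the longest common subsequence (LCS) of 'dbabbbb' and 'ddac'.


DP table for LCS of 'dbabbbb' and 'ddac':
       d  d  a  c
    0  0  0  0  0
  d 0  1  1  1  1
  b 0  1  1  1  1
  a 0  1  1  2  2
  b 0  1  1  2  2
  b 0  1  1  2  2
  b 0  1  1  2  2
  b 0  1  1  2  2
LCS: 'da'
LCS length = 2

2


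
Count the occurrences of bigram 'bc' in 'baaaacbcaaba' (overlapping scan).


Scanning 'baaaacbcaaba' for bigram 'bc':
  Position 0: 'ba' -> no
  Position 1: 'aa' -> no
  Position 2: 'aa' -> no
  Position 3: 'aa' -> no
  Position 4: 'ac' -> no
  Position 5: 'cb' -> no
  Position 6: 'bc' -> MATCH
  Position 7: 'ca' -> no
  Position 8: 'aa' -> no
  Position 9: 'ab' -> no
  Position 10: 'ba' -> no
Total matches: 1

1


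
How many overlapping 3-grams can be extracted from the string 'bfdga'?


String 'bfdga' has length L = 5.
Number of overlapping n-grams = L - n + 1
Substituting: 5 - 3 + 1 = 3

3


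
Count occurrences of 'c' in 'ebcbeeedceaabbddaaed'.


Scanning 'ebcbeeedceaabbddaaed' for 'c':
  Position 2: 'c' -> MATCH (count: 1)
  Position 8: 'c' -> MATCH (count: 2)
Total occurrences of 'c': 2

2


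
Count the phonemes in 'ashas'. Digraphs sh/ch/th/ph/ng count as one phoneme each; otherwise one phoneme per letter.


Parsing 'ashas' greedily, digraphs first:
  'a' -> vowel phoneme (phonemes so far: 1)
  'sh' -> digraph (1 consonant phoneme) (phonemes so far: 2)
  'a' -> vowel phoneme (phonemes so far: 3)
  's' -> consonant phoneme (phonemes so far: 4)
Total phonemes: 4

4


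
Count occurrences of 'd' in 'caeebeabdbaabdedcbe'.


Scanning 'caeebeabdbaabdedcbe' for 'd':
  Position 8: 'd' -> MATCH (count: 1)
  Position 13: 'd' -> MATCH (count: 2)
  Position 15: 'd' -> MATCH (count: 3)
Total occurrences of 'd': 3

3


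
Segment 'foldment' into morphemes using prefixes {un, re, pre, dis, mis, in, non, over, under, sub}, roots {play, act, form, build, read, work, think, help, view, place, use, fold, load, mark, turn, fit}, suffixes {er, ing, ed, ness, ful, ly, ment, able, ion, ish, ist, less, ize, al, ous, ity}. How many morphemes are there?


Segmenting 'foldment' against the inventory:
  'fold' -> root (morpheme 1)
  'ment' -> suffix (morpheme 2)
Total morphemes: 2

2


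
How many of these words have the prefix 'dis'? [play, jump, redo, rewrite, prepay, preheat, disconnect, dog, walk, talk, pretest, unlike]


Checking each word for prefix 'dis':
  'play' -> no (count: 0)
  'jump' -> no (count: 0)
  'redo' -> no (count: 0)
  'rewrite' -> no (count: 0)
  'prepay' -> no (count: 0)
  'preheat' -> no (count: 0)
  'disconnect' -> YES, starts with 'dis' (count: 1)
  'dog' -> no (count: 1)
  'walk' -> no (count: 1)
  'talk' -> no (count: 1)
  'pretest' -> no (count: 1)
  'unlike' -> no (count: 1)
Total with prefix 'dis': 1

1


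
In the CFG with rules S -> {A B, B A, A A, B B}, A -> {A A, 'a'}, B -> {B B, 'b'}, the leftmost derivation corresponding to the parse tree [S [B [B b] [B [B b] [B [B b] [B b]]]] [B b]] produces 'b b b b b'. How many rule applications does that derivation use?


Every bracketed nonterminal node [X ...] in the tree is produced by exactly one rule application.
Reading the tree off as a leftmost derivation:
  Step 1: S  =>  B B   (applied S -> B B)
  Step 2: B B  =>  B B B   (applied B -> B B)
  Step 3: B B B  =>  b B B   (applied B -> b)
  Step 4: b B B  =>  b B B B   (applied B -> B B)
  Step 5: b B B B  =>  b b B B   (applied B -> b)
  Step 6: b b B B  =>  b b B B B   (applied B -> B B)
  Step 7: b b B B B  =>  b b b B B   (applied B -> b)
  Step 8: b b b B B  =>  b b b b B   (applied B -> b)
  Step 9: b b b b B  =>  b b b b b   (applied B -> b)
Final yield: b b b b b
Total rewrite steps: 9

9


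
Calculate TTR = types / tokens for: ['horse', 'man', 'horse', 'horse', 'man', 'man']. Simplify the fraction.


Tokens: 6
Unique types: ('horse', 'man') = 2
TTR = 2/6
Simplify: divide both by 2 -> 1/3
TTR = 1/3

1/3


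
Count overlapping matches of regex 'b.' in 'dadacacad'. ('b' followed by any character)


Pattern: b. means 'b' followed by any character.
Scanning 'dadacacad' position-by-position:
  Pos 0: window 'da' -> no
  Pos 1: window 'ad' -> no
  Pos 2: window 'da' -> no
  Pos 3: window 'ac' -> no
  Pos 4: window 'ca' -> no
  Pos 5: window 'ac' -> no
  Pos 6: window 'ca' -> no
  Pos 7: window 'ad' -> no
  Pos 8: window 'd' -> no
Total matches: 0

0


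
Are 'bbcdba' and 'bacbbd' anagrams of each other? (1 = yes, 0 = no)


Sort characters of 'bbcdba': 'abbbcd'
Sort characters of 'bacbbd': 'abbbcd'
Sorted forms match -> they ARE anagrams
Result: 1

1


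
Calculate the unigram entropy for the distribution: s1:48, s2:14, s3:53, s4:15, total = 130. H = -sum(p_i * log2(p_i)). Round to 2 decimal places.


Computing entropy H = -sum(p_i * log2(p_i)):
  s1: p = 48/130 = 0.3692, -p*log2(p) = 0.5307
  s2: p = 14/130 = 0.1077, -p*log2(p) = 0.3462
  s3: p = 53/130 = 0.4077, -p*log2(p) = 0.5277
  s4: p = 15/130 = 0.1154, -p*log2(p) = 0.3595
H = sum of terms = 1.7641
Rounded to 2 decimals: 1.76

1.76


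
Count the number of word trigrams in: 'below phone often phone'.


Word trigrams from [4] words:
  Trigram 1: (below phone often)
  Trigram 2: (phone often phone)
Total word trigrams: 4 - 2 = 2

2


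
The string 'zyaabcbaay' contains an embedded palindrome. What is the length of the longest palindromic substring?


Scanning 'zyaabcbaay' for palindromic substrings.
Substring at positions 1-9: 'yaabcbaay'.
Check: reverse('yaabcbaay') = 'yaabcbaay' -> palindrome confirmed.
Neighbouring characters ('z' / '-') break symmetry, so it cannot extend further.
No longer palindromic substring exists; longest length = 9

9


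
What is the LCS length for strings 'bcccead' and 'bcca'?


DP table for LCS of 'bcccead' and 'bcca':
       b  c  c  a
    0  0  0  0  0
  b 0  1  1  1  1
  c 0  1  2  2  2
  c 0  1  2  3  3
  c 0  1  2  3  3
  e 0  1  2  3  3
  a 0  1  2  3  4
  d 0  1  2  3  4
LCS: 'bcca'
LCS length = 4

4


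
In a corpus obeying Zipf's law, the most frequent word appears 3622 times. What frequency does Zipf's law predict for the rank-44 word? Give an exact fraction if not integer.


Zipf's law: freq(rank) = f1 / rank
f1 = 3622, rank = 44
freq = 3622 / 44
GCD(3622, 44) = 2
Simplified: 1811/22

1811/22


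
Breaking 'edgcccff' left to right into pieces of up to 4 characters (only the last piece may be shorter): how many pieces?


'edgcccff' has 8 characters.
Chunking with max size 4:
  Chunk 1: 'edgc' (positions 0-3)
  Chunk 2: 'ccff' (positions 4-7)
Total chunks: ceil(8 / 4) = 2

2


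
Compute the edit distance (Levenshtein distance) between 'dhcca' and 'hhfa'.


Building DP table for s1='dhcca' (len 5) and s2='hhfa' (len 4):
       h  h  f  a
    0  1  2  3  4
  d 1  1  2  3  4
  h 2  1  1  2  3
  c 3  2  2  2  3
  c 4  3  3  3  3
  a 5  4  4  4  3
Edit distance = dp[5][4] = 3

3


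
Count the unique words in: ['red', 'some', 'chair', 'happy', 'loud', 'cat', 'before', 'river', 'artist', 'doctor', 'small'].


Listing all tokens and tracking unique types:
  Token 1: 'red' -> NEW (unique so far: 1)
  Token 2: 'some' -> NEW (unique so far: 2)
  Token 3: 'chair' -> NEW (unique so far: 3)
  Token 4: 'happy' -> NEW (unique so far: 4)
  Token 5: 'loud' -> NEW (unique so far: 5)
  Token 6: 'cat' -> NEW (unique so far: 6)
  Token 7: 'before' -> NEW (unique so far: 7)
  Token 8: 'river' -> NEW (unique so far: 8)
  Token 9: 'artist' -> NEW (unique so far: 9)
  Token 10: 'doctor' -> NEW (unique so far: 10)
  Token 11: 'small' -> NEW (unique so far: 11)
Unique types: ('artist', 'before', 'cat', 'chair', 'doctor', 'happy', 'loud', 'red', 'river', 'small', 'some')
Vocabulary size: 11

11


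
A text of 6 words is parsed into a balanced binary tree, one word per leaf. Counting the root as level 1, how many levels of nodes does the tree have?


In a balanced binary tree with n leaves the deepest leaf is ceil(log2(n)) edges below the root,
so counting node levels inclusive of root and leaves gives ceil(log2(n)) + 1 levels.
log2(6) = 2.5850
ceil(2.5850) = 3
levels = 3 + 1 = 4

4


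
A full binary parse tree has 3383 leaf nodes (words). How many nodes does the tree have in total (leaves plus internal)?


Leaf nodes (terminals): 3383
Internal nodes = n - 1 = 3383 - 1 = 3382
Total = leaves + internal = 3383 + 3382 = 6765

6765


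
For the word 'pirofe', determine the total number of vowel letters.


Scanning each character of 'pirofe':
  Position 1: 'p' -> consonant (running count: 0)
  Position 2: 'i' -> vowel (running count: 1)
  Position 3: 'r' -> consonant (running count: 1)
  Position 4: 'o' -> vowel (running count: 2)
  Position 5: 'f' -> consonant (running count: 2)
  Position 6: 'e' -> vowel (running count: 3)
Total vowels: 3

3


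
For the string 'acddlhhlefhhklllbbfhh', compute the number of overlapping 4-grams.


String 'acddlhhlefhhklllbbfhh' has length L = 21.
Number of overlapping n-grams = L - n + 1
Substituting: 21 - 4 + 1 = 18

18


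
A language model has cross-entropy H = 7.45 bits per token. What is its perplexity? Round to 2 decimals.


Perplexity formula: PP = 2^H
H = 7.45
PP = 2^7.45
Decompose: 2^7.45 = 2^7 * 2^0.45
2^7 = 128, 2^0.45 ~ 1.3660403
PP ~ 128 * 1.3660403 = 174.8531584
Rounded to 2 decimals: 174.85

174.85


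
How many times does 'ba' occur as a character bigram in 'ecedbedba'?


Scanning 'ecedbedba' for bigram 'ba':
  Position 0: 'ec' -> no
  Position 1: 'ce' -> no
  Position 2: 'ed' -> no
  Position 3: 'db' -> no
  Position 4: 'be' -> no
  Position 5: 'ed' -> no
  Position 6: 'db' -> no
  Position 7: 'ba' -> MATCH
Total matches: 1

1


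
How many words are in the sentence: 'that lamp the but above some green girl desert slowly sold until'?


Counting words by splitting on spaces:
  Word 1: 'that'
  Word 2: 'lamp'
  Word 3: 'the'
  Word 4: 'but'
  Word 5: 'above'
  Word 6: 'some'
  Word 7: 'green'
  Word 8: 'girl'
  Word 9: 'desert'
  Word 10: 'slowly'
  Word 11: 'sold'
  Word 12: 'until'
Total words: 12

12


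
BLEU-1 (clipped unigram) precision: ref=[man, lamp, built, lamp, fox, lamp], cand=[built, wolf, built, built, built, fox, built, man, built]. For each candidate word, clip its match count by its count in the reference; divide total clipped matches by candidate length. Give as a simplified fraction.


Reference word counts: {'built': 1, 'fox': 1, 'lamp': 3, 'man': 1}
Checking each candidate word (with clipping):
  'built' -> in reference (ref count 1, used 1/1) -> match (matches: 1)
  'wolf' -> not in reference -> no match (matches: 1)
  'built' -> ref count 1 already used up (1/1) -> clipped, no match (matches: 1)
  'built' -> ref count 1 already used up (1/1) -> clipped, no match (matches: 1)
  'built' -> ref count 1 already used up (1/1) -> clipped, no match (matches: 1)
  'fox' -> in reference (ref count 1, used 1/1) -> match (matches: 2)
  'built' -> ref count 1 already used up (1/1) -> clipped, no match (matches: 2)
  'man' -> in reference (ref count 1, used 1/1) -> match (matches: 3)
  'built' -> ref count 1 already used up (1/1) -> clipped, no match (matches: 3)
Clipped matches: 3, Candidate length: 9
Precision = 3/9 = 1/3

1/3


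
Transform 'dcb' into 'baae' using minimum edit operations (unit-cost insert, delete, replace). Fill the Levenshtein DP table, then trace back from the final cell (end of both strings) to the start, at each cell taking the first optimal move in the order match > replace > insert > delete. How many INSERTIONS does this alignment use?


Edit distance = 4. Backtracking from cell (3, 4) with preference match > replace > insert > delete,
then listing the resulting alignment 'dcb' -> 'baae' left to right:
  Step 1: insert 'b' [insertion #1]
  Step 2: replace d->a
  Step 3: replace c->a
  Step 4: replace b->e
Total insertions: 1

1


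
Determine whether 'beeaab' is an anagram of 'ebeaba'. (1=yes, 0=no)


Sort characters of 'beeaab': 'aabbee'
Sort characters of 'ebeaba': 'aabbee'
Sorted forms match -> they ARE anagrams
Result: 1

1


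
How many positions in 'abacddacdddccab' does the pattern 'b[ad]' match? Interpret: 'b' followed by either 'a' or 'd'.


Pattern: b[ad] means 'b' followed by either 'a' or 'd'.
Scanning 'abacddacdddccab' position-by-position:
  Pos 0: window 'ab' -> no
  Pos 1: window 'ba' -> MATCH
  Pos 2: window 'ac' -> no
  Pos 3: window 'cd' -> no
  Pos 4: window 'dd' -> no
  Pos 5: window 'da' -> no
  Pos 6: window 'ac' -> no
  Pos 7: window 'cd' -> no
  Pos 8: window 'dd' -> no
  Pos 9: window 'dd' -> no
  Pos 10: window 'dc' -> no
  Pos 11: window 'cc' -> no
  Pos 12: window 'ca' -> no
  Pos 13: window 'ab' -> no
  Pos 14: window 'b' -> no
Total matches: 1

1


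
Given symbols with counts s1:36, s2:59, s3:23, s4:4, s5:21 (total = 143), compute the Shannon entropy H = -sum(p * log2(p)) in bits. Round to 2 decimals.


Computing entropy H = -sum(p_i * log2(p_i)):
  s1: p = 36/143 = 0.2517, -p*log2(p) = 0.5010
  s2: p = 59/143 = 0.4126, -p*log2(p) = 0.5270
  s3: p = 23/143 = 0.1608, -p*log2(p) = 0.4240
  s4: p = 4/143 = 0.0280, -p*log2(p) = 0.1443
  s5: p = 21/143 = 0.1469, -p*log2(p) = 0.4064
H = sum of terms = 2.0027
Rounded to 2 decimals: 2.00

2.00


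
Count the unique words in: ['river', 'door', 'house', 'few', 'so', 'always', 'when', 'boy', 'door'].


Listing all tokens and tracking unique types:
  Token 1: 'river' -> NEW (unique so far: 1)
  Token 2: 'door' -> NEW (unique so far: 2)
  Token 3: 'house' -> NEW (unique so far: 3)
  Token 4: 'few' -> NEW (unique so far: 4)
  Token 5: 'so' -> NEW (unique so far: 5)
  Token 6: 'always' -> NEW (unique so far: 6)
  Token 7: 'when' -> NEW (unique so far: 7)
  Token 8: 'boy' -> NEW (unique so far: 8)
  Token 9: 'door' -> duplicate (unique so far: 8)
Unique types: ('always', 'boy', 'door', 'few', 'house', 'river', 'so', 'when')
Vocabulary size: 8

8


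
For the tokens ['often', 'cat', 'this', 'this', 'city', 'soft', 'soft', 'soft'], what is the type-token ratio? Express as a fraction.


Tokens: 8
Unique types: ('cat', 'city', 'often', 'soft', 'this') = 5
TTR = 5/8
Already in lowest terms.

5/8


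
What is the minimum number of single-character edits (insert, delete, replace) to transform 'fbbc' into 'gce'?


Building DP table for s1='fbbc' (len 4) and s2='gce' (len 3):
       g  c  e
    0  1  2  3
  f 1  1  2  3
  b 2  2  2  3
  b 3  3  3  3
  c 4  4  3  4
Edit distance = dp[4][3] = 4

4


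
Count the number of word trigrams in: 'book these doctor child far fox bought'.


Word trigrams from [7] words:
  Trigram 1: (book these doctor)
  Trigram 2: (these doctor child)
  Trigram 3: (doctor child far)
  Trigram 4: (child far fox)
  Trigram 5: (far fox bought)
Total word trigrams: 7 - 2 = 5

5


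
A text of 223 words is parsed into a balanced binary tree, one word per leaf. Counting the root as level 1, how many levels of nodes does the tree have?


In a balanced binary tree with n leaves the deepest leaf is ceil(log2(n)) edges below the root,
so counting node levels inclusive of root and leaves gives ceil(log2(n)) + 1 levels.
log2(223) = 7.8009
ceil(7.8009) = 8
levels = 8 + 1 = 9

9


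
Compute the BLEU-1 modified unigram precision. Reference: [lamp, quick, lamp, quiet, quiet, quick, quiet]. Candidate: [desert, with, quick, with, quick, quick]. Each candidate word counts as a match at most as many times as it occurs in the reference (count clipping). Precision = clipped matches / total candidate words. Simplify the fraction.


Reference word counts: {'lamp': 2, 'quick': 2, 'quiet': 3}
Checking each candidate word (with clipping):
  'desert' -> not in reference -> no match (matches: 0)
  'with' -> not in reference -> no match (matches: 0)
  'quick' -> in reference (ref count 2, used 1/2) -> match (matches: 1)
  'with' -> not in reference -> no match (matches: 1)
  'quick' -> in reference (ref count 2, used 2/2) -> match (matches: 2)
  'quick' -> ref count 2 already used up (2/2) -> clipped, no match (matches: 2)
Clipped matches: 2, Candidate length: 6
Precision = 2/6 = 1/3

1/3


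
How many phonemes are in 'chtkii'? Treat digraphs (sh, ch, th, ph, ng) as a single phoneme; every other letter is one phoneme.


Parsing 'chtkii' greedily, digraphs first:
  'ch' -> digraph (1 consonant phoneme) (phonemes so far: 1)
  't' -> consonant phoneme (phonemes so far: 2)
  'k' -> consonant phoneme (phonemes so far: 3)
  'i' -> vowel phoneme (phonemes so far: 4)
  'i' -> vowel phoneme (phonemes so far: 5)
Total phonemes: 5

5


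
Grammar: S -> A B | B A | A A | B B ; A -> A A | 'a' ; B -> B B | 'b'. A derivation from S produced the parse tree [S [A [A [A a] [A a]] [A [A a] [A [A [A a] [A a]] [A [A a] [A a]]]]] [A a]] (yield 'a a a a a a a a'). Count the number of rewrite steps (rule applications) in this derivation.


Every bracketed nonterminal node [X ...] in the tree is produced by exactly one rule application.
Reading the tree off as a leftmost derivation:
  Step 1: S  =>  A A   (applied S -> A A)
  Step 2: A A  =>  A A A   (applied A -> A A)
  Step 3: A A A  =>  A A A A   (applied A -> A A)
  Step 4: A A A A  =>  a A A A   (applied A -> a)
  Step 5: a A A A  =>  a a A A   (applied A -> a)
  Step 6: a a A A  =>  a a A A A   (applied A -> A A)
  Step 7: a a A A A  =>  a a a A A   (applied A -> a)
  Step 8: a a a A A  =>  a a a A A A   (applied A -> A A)
  Step 9: a a a A A A  =>  a a a A A A A   (applied A -> A A)
  Step 10: a a a A A A A  =>  a a a a A A A   (applied A -> a)
  Step 11: a a a a A A A  =>  a a a a a A A   (applied A -> a)
  Step 12: a a a a a A A  =>  a a a a a A A A   (applied A -> A A)
  Step 13: a a a a a A A A  =>  a a a a a a A A   (applied A -> a)
  Step 14: a a a a a a A A  =>  a a a a a a a A   (applied A -> a)
  Step 15: a a a a a a a A  =>  a a a a a a a a   (applied A -> a)
Final yield: a a a a a a a a
Total rewrite steps: 15

15


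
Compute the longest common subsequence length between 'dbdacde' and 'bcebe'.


DP table for LCS of 'dbdacde' and 'bcebe':
       b  c  e  b  e
    0  0  0  0  0  0
  d 0  0  0  0  0  0
  b 0  1  1  1  1  1
  d 0  1  1  1  1  1
  a 0  1  1  1  1  1
  c 0  1  2  2  2  2
  d 0  1  2  2  2  2
  e 0  1  2  3  3  3
LCS: 'bce'
LCS length = 3

3


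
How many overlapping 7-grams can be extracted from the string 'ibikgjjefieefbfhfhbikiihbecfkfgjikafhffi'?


String 'ibikgjjefieefbfhfhbikiihbecfkfgjikafhffi' has length L = 40.
Number of overlapping n-grams = L - n + 1
Substituting: 40 - 7 + 1 = 34

34


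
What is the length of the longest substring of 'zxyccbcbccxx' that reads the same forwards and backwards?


Scanning 'zxyccbcbccxx' for palindromic substrings.
Substring at positions 3-9: 'ccbcbcc'.
Check: reverse('ccbcbcc') = 'ccbcbcc' -> palindrome confirmed.
Neighbouring characters ('y' / 'x') break symmetry, so it cannot extend further.
No longer palindromic substring exists; longest length = 7

7


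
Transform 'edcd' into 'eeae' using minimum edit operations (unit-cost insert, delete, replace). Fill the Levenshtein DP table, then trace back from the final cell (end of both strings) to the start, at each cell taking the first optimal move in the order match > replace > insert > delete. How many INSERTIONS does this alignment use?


Edit distance = 3. Backtracking from cell (4, 4) with preference match > replace > insert > delete,
then listing the resulting alignment 'edcd' -> 'eeae' left to right:
  Step 1: keep 'e'
  Step 2: replace d->e
  Step 3: replace c->a
  Step 4: replace d->e
Total insertions: 0

0


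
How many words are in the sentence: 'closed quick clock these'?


Counting words by splitting on spaces:
  Word 1: 'closed'
  Word 2: 'quick'
  Word 3: 'clock'
  Word 4: 'these'
Total words: 4

4


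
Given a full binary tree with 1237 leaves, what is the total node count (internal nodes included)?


Leaf nodes (terminals): 1237
Internal nodes = n - 1 = 1237 - 1 = 1236
Total = leaves + internal = 1237 + 1236 = 2473

2473


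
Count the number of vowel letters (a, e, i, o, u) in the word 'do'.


Scanning each character of 'do':
  Position 1: 'd' -> consonant (running count: 0)
  Position 2: 'o' -> vowel (running count: 1)
Total vowels: 1

1


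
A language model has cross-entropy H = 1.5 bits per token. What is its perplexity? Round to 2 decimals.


Perplexity formula: PP = 2^H
H = 1.5
PP = 2^1.5
Decompose: 2^1.5 = 2^1 * 2^0.5 = 2^1 * sqrt(2)
2^1 = 2, sqrt(2) ~ 1.4142136
PP ~ 2 * 1.4142136 = 2.8284272
Rounded to 2 decimals: 2.83

2.83


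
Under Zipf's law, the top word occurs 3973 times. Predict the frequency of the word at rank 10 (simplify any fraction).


Zipf's law: freq(rank) = f1 / rank
f1 = 3973, rank = 10
freq = 3973 / 10
GCD(3973, 10) = 1
Simplified: 3973/10

3973/10


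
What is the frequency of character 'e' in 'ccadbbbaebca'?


Scanning 'ccadbbbaebca' for 'e':
  Position 8: 'e' -> MATCH (count: 1)
Total occurrences of 'e': 1

1


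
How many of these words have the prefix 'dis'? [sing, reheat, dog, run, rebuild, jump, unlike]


Checking each word for prefix 'dis':
  'sing' -> no (count: 0)
  'reheat' -> no (count: 0)
  'dog' -> no (count: 0)
  'run' -> no (count: 0)
  'rebuild' -> no (count: 0)
  'jump' -> no (count: 0)
  'unlike' -> no (count: 0)
Total with prefix 'dis': 0

0


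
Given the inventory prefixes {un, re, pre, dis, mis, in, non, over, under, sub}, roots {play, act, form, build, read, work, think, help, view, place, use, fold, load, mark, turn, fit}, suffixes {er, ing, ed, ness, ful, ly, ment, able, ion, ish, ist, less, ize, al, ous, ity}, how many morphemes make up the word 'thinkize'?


Segmenting 'thinkize' against the inventory:
  'think' -> root (morpheme 1)
  'ize' -> suffix (morpheme 2)
Total morphemes: 2

2


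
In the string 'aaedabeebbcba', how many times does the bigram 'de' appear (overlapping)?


Scanning 'aaedabeebbcba' for bigram 'de':
  Position 0: 'aa' -> no
  Position 1: 'ae' -> no
  Position 2: 'ed' -> no
  Position 3: 'da' -> no
  Position 4: 'ab' -> no
  Position 5: 'be' -> no
  Position 6: 'ee' -> no
  Position 7: 'eb' -> no
  Position 8: 'bb' -> no
  Position 9: 'bc' -> no
  Position 10: 'cb' -> no
  Position 11: 'ba' -> no
Total matches: 0

0


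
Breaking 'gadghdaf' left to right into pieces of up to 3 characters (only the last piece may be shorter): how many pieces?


'gadghdaf' has 8 characters.
Chunking with max size 3:
  Chunk 1: 'gad' (positions 0-2)
  Chunk 2: 'ghd' (positions 3-5)
  Chunk 3: 'af' (positions 6-7)
Total chunks: ceil(8 / 3) = 3

3


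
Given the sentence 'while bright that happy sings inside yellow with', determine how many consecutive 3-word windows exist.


Word trigrams from [8] words:
  Trigram 1: (while bright that)
  Trigram 2: (bright that happy)
  Trigram 3: (that happy sings)
  Trigram 4: (happy sings inside)
  Trigram 5: (sings inside yellow)
  Trigram 6: (inside yellow with)
Total word trigrams: 8 - 2 = 6

6


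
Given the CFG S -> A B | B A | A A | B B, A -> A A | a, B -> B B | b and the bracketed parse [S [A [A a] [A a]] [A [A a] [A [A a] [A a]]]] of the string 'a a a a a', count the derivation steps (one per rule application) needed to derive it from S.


Every bracketed nonterminal node [X ...] in the tree is produced by exactly one rule application.
Reading the tree off as a leftmost derivation:
  Step 1: S  =>  A A   (applied S -> A A)
  Step 2: A A  =>  A A A   (applied A -> A A)
  Step 3: A A A  =>  a A A   (applied A -> a)
  Step 4: a A A  =>  a a A   (applied A -> a)
  Step 5: a a A  =>  a a A A   (applied A -> A A)
  Step 6: a a A A  =>  a a a A   (applied A -> a)
  Step 7: a a a A  =>  a a a A A   (applied A -> A A)
  Step 8: a a a A A  =>  a a a a A   (applied A -> a)
  Step 9: a a a a A  =>  a a a a a   (applied A -> a)
Final yield: a a a a a
Total rewrite steps: 9

9


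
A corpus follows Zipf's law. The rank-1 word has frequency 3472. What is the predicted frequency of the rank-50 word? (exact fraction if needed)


Zipf's law: freq(rank) = f1 / rank
f1 = 3472, rank = 50
freq = 3472 / 50
GCD(3472, 50) = 2
Simplified: 1736/25

1736/25


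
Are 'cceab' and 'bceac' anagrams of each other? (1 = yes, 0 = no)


Sort characters of 'cceab': 'abcce'
Sort characters of 'bceac': 'abcce'
Sorted forms match -> they ARE anagrams
Result: 1

1


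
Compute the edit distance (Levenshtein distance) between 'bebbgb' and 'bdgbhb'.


Building DP table for s1='bebbgb' (len 6) and s2='bdgbhb' (len 6):
       b  d  g  b  h  b
    0  1  2  3  4  5  6
  b 1  0  1  2  3  4  5
  e 2  1  1  2  3  4  5
  b 3  2  2  2  2  3  4
  b 4  3  3  3  2  3  3
  g 5  4  4  3  3  3  4
  b 6  5  5  4  3  4  3
Edit distance = dp[6][6] = 3

3


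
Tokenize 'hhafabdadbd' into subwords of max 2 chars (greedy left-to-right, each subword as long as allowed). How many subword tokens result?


'hhafabdadbd' has 11 characters.
Chunking with max size 2:
  Chunk 1: 'hh' (positions 0-1)
  Chunk 2: 'af' (positions 2-3)
  Chunk 3: 'ab' (positions 4-5)
  Chunk 4: 'da' (positions 6-7)
  Chunk 5: 'db' (positions 8-9)
  Chunk 6: 'd' (positions 10-10)
Total chunks: ceil(11 / 2) = 6

6


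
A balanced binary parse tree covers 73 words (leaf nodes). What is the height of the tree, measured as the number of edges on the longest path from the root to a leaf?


In a balanced binary tree with n leaves the deepest leaf is ceil(log2(n)) edges below the root.
log2(73) = 6.1898
ceil(6.1898) = 7
height (edges) = 7

7


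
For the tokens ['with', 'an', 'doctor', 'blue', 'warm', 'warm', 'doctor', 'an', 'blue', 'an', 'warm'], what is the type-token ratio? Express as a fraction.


Tokens: 11
Unique types: ('an', 'blue', 'doctor', 'warm', 'with') = 5
TTR = 5/11
Already in lowest terms.

5/11


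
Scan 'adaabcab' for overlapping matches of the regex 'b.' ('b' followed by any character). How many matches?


Pattern: b. means 'b' followed by any character.
Scanning 'adaabcab' position-by-position:
  Pos 0: window 'ad' -> no
  Pos 1: window 'da' -> no
  Pos 2: window 'aa' -> no
  Pos 3: window 'ab' -> no
  Pos 4: window 'bc' -> MATCH
  Pos 5: window 'ca' -> no
  Pos 6: window 'ab' -> no
  Pos 7: window 'b' -> no
Total matches: 1

1


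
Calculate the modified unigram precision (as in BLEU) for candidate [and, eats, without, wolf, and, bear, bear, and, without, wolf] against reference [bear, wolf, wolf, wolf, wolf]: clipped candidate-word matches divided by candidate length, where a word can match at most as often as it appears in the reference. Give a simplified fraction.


Reference word counts: {'bear': 1, 'wolf': 4}
Checking each candidate word (with clipping):
  'and' -> not in reference -> no match (matches: 0)
  'eats' -> not in reference -> no match (matches: 0)
  'without' -> not in reference -> no match (matches: 0)
  'wolf' -> in reference (ref count 4, used 1/4) -> match (matches: 1)
  'and' -> not in reference -> no match (matches: 1)
  'bear' -> in reference (ref count 1, used 1/1) -> match (matches: 2)
  'bear' -> ref count 1 already used up (1/1) -> clipped, no match (matches: 2)
  'and' -> not in reference -> no match (matches: 2)
  'without' -> not in reference -> no match (matches: 2)
  'wolf' -> in reference (ref count 4, used 2/4) -> match (matches: 3)
Clipped matches: 3, Candidate length: 10
Precision = 3/10

3/10


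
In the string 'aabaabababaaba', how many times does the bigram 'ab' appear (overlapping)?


Scanning 'aabaabababaaba' for bigram 'ab':
  Position 0: 'aa' -> no
  Position 1: 'ab' -> MATCH
  Position 2: 'ba' -> no
  Position 3: 'aa' -> no
  Position 4: 'ab' -> MATCH
  Position 5: 'ba' -> no
  Position 6: 'ab' -> MATCH
  Position 7: 'ba' -> no
  Position 8: 'ab' -> MATCH
  Position 9: 'ba' -> no
  Position 10: 'aa' -> no
  Position 11: 'ab' -> MATCH
  Position 12: 'ba' -> no
Total matches: 5

5


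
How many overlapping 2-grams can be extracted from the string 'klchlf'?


String 'klchlf' has length L = 6.
Number of overlapping n-grams = L - n + 1
Substituting: 6 - 2 + 1 = 5

5


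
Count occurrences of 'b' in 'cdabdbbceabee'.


Scanning 'cdabdbbceabee' for 'b':
  Position 3: 'b' -> MATCH (count: 1)
  Position 5: 'b' -> MATCH (count: 2)
  Position 6: 'b' -> MATCH (count: 3)
  Position 10: 'b' -> MATCH (count: 4)
Total occurrences of 'b': 4

4


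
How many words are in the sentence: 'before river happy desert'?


Counting words by splitting on spaces:
  Word 1: 'before'
  Word 2: 'river'
  Word 3: 'happy'
  Word 4: 'desert'
Total words: 4

4


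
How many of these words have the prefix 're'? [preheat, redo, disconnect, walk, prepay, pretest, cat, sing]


Checking each word for prefix 're':
  'preheat' -> no (count: 0)
  'redo' -> YES, starts with 're' (count: 1)
  'disconnect' -> no (count: 1)
  'walk' -> no (count: 1)
  'prepay' -> no (count: 1)
  'pretest' -> no (count: 1)
  'cat' -> no (count: 1)
  'sing' -> no (count: 1)
Total with prefix 're': 1

1


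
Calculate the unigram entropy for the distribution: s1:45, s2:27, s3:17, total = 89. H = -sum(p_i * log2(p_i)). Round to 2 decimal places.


Computing entropy H = -sum(p_i * log2(p_i)):
  s1: p = 45/89 = 0.5056, -p*log2(p) = 0.4975
  s2: p = 27/89 = 0.3034, -p*log2(p) = 0.5221
  s3: p = 17/89 = 0.1910, -p*log2(p) = 0.4562
H = sum of terms = 1.4758
Rounded to 2 decimals: 1.48

1.48


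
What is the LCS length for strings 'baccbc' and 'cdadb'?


DP table for LCS of 'baccbc' and 'cdadb':
       c  d  a  d  b
    0  0  0  0  0  0
  b 0  0  0  0  0  1
  a 0  0  0  1  1  1
  c 0  1  1  1  1  1
  c 0  1  1  1  1  1
  b 0  1  1  1  1  2
  c 0  1  1  1  1  2
LCS: 'ab'
LCS length = 2

2


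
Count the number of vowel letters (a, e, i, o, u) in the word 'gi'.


Scanning each character of 'gi':
  Position 1: 'g' -> consonant (running count: 0)
  Position 2: 'i' -> vowel (running count: 1)
Total vowels: 1

1


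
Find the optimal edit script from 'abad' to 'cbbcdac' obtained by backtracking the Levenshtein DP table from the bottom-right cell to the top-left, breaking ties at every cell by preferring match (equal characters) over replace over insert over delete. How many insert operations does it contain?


Edit distance = 5. Backtracking from cell (4, 7) with preference match > replace > insert > delete,
then listing the resulting alignment 'abad' -> 'cbbcdac' left to right:
  Step 1: insert 'c' [insertion #1]
  Step 2: replace a->b
  Step 3: keep 'b'
  Step 4: insert 'c' [insertion #2]
  Step 5: insert 'd' [insertion #3]
  Step 6: keep 'a'
  Step 7: replace d->c
Total insertions: 3

3


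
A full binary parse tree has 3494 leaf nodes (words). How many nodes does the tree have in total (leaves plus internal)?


Leaf nodes (terminals): 3494
Internal nodes = n - 1 = 3494 - 1 = 3493
Total = leaves + internal = 3494 + 3493 = 6987

6987


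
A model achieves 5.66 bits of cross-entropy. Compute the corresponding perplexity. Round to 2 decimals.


Perplexity formula: PP = 2^H
H = 5.66
PP = 2^5.66
Decompose: 2^5.66 = 2^5 * 2^0.66
2^5 = 32, 2^0.66 ~ 1.5800826
PP ~ 32 * 1.5800826 = 50.5626432
Rounded to 2 decimals: 50.56

50.56


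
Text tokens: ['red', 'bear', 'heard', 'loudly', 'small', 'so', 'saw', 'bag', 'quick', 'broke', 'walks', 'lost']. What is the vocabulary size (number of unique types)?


Listing all tokens and tracking unique types:
  Token 1: 'red' -> NEW (unique so far: 1)
  Token 2: 'bear' -> NEW (unique so far: 2)
  Token 3: 'heard' -> NEW (unique so far: 3)
  Token 4: 'loudly' -> NEW (unique so far: 4)
  Token 5: 'small' -> NEW (unique so far: 5)
  Token 6: 'so' -> NEW (unique so far: 6)
  Token 7: 'saw' -> NEW (unique so far: 7)
  Token 8: 'bag' -> NEW (unique so far: 8)
  Token 9: 'quick' -> NEW (unique so far: 9)
  Token 10: 'broke' -> NEW (unique so far: 10)
  Token 11: 'walks' -> NEW (unique so far: 11)
  Token 12: 'lost' -> NEW (unique so far: 12)
Unique types: ('bag', 'bear', 'broke', 'heard', 'lost', 'loudly', 'quick', 'red', 'saw', 'small', 'so', 'walks')
Vocabulary size: 12

12


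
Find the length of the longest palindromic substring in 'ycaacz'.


Scanning 'ycaacz' for palindromic substrings.
Substring at positions 1-4: 'caac'.
Check: reverse('caac') = 'caac' -> palindrome confirmed.
Neighbouring characters ('y' / 'z') break symmetry, so it cannot extend further.
No longer palindromic substring exists; longest length = 4

4


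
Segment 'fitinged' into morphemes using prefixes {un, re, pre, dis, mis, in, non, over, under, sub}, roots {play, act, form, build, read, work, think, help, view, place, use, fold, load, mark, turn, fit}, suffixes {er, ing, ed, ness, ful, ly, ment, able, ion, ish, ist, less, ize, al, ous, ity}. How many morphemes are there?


Segmenting 'fitinged' against the inventory:
  'fit' -> root (morpheme 1)
  'ing' -> suffix (morpheme 2)
  'ed' -> suffix (morpheme 3)
Total morphemes: 3

3


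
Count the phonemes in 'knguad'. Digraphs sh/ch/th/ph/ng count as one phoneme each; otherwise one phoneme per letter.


Parsing 'knguad' greedily, digraphs first:
  'k' -> consonant phoneme (phonemes so far: 1)
  'ng' -> digraph (1 consonant phoneme) (phonemes so far: 2)
  'u' -> vowel phoneme (phonemes so far: 3)
  'a' -> vowel phoneme (phonemes so far: 4)
  'd' -> consonant phoneme (phonemes so far: 5)
Total phonemes: 5

5


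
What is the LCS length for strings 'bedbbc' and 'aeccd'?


DP table for LCS of 'bedbbc' and 'aeccd':
       a  e  c  c  d
    0  0  0  0  0  0
  b 0  0  0  0  0  0
  e 0  0  1  1  1  1
  d 0  0  1  1  1  2
  b 0  0  1  1  1  2
  b 0  0  1  1  1  2
  c 0  0  1  2  2  2
LCS: 'ed'
LCS length = 2

2


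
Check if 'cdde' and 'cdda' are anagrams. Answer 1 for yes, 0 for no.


Sort characters of 'cdde': 'cdde'
Sort characters of 'cdda': 'acdd'
Sorted forms differ -> they are NOT anagrams
Result: 0

0


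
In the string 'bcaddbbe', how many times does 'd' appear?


Scanning 'bcaddbbe' for 'd':
  Position 3: 'd' -> MATCH (count: 1)
  Position 4: 'd' -> MATCH (count: 2)
Total occurrences of 'd': 2

2


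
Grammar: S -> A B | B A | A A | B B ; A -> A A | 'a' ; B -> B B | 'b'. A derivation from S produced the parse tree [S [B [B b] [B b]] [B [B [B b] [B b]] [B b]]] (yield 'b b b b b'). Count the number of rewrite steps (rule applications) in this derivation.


Every bracketed nonterminal node [X ...] in the tree is produced by exactly one rule application.
Reading the tree off as a leftmost derivation:
  Step 1: S  =>  B B   (applied S -> B B)
  Step 2: B B  =>  B B B   (applied B -> B B)
  Step 3: B B B  =>  b B B   (applied B -> b)
  Step 4: b B B  =>  b b B   (applied B -> b)
  Step 5: b b B  =>  b b B B   (applied B -> B B)
  Step 6: b b B B  =>  b b B B B   (applied B -> B B)
  Step 7: b b B B B  =>  b b b B B   (applied B -> b)
  Step 8: b b b B B  =>  b b b b B   (applied B -> b)
  Step 9: b b b b B  =>  b b b b b   (applied B -> b)
Final yield: b b b b b
Total rewrite steps: 9

9


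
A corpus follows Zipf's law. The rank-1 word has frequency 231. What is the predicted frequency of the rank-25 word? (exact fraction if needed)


Zipf's law: freq(rank) = f1 / rank
f1 = 231, rank = 25
freq = 231 / 25
GCD(231, 25) = 1
Simplified: 231/25

231/25


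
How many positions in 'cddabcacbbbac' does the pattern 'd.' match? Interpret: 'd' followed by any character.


Pattern: d. means 'd' followed by any character.
Scanning 'cddabcacbbbac' position-by-position:
  Pos 0: window 'cd' -> no
  Pos 1: window 'dd' -> MATCH
  Pos 2: window 'da' -> MATCH
  Pos 3: window 'ab' -> no
  Pos 4: window 'bc' -> no
  Pos 5: window 'ca' -> no
  Pos 6: window 'ac' -> no
  Pos 7: window 'cb' -> no
  Pos 8: window 'bb' -> no
  Pos 9: window 'bb' -> no
  Pos 10: window 'ba' -> no
  Pos 11: window 'ac' -> no
  Pos 12: window 'c' -> no
Total matches: 2

2


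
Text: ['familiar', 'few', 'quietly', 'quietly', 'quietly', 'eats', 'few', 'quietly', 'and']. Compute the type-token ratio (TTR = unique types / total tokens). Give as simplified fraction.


Tokens: 9
Unique types: ('and', 'eats', 'familiar', 'few', 'quietly') = 5
TTR = 5/9
Already in lowest terms.

5/9


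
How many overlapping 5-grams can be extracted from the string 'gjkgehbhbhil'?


String 'gjkgehbhbhil' has length L = 12.
Number of overlapping n-grams = L - n + 1
Substituting: 12 - 5 + 1 = 8

8
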